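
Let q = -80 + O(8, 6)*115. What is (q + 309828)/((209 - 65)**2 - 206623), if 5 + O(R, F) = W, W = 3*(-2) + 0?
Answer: -308483/185887 ≈ -1.6595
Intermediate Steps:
W = -6 (W = -6 + 0 = -6)
O(R, F) = -11 (O(R, F) = -5 - 6 = -11)
q = -1345 (q = -80 - 11*115 = -80 - 1265 = -1345)
(q + 309828)/((209 - 65)**2 - 206623) = (-1345 + 309828)/((209 - 65)**2 - 206623) = 308483/(144**2 - 206623) = 308483/(20736 - 206623) = 308483/(-185887) = 308483*(-1/185887) = -308483/185887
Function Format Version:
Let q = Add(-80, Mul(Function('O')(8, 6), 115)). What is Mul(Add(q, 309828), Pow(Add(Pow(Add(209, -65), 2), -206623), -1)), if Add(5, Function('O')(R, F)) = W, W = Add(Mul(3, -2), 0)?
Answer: Rational(-308483, 185887) ≈ -1.6595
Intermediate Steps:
W = -6 (W = Add(-6, 0) = -6)
Function('O')(R, F) = -11 (Function('O')(R, F) = Add(-5, -6) = -11)
q = -1345 (q = Add(-80, Mul(-11, 115)) = Add(-80, -1265) = -1345)
Mul(Add(q, 309828), Pow(Add(Pow(Add(209, -65), 2), -206623), -1)) = Mul(Add(-1345, 309828), Pow(Add(Pow(Add(209, -65), 2), -206623), -1)) = Mul(308483, Pow(Add(Pow(144, 2), -206623), -1)) = Mul(308483, Pow(Add(20736, -206623), -1)) = Mul(308483, Pow(-185887, -1)) = Mul(308483, Rational(-1, 185887)) = Rational(-308483, 185887)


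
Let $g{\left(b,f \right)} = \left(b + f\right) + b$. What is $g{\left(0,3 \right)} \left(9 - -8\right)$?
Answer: $51$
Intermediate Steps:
$g{\left(b,f \right)} = f + 2 b$
$g{\left(0,3 \right)} \left(9 - -8\right) = \left(3 + 2 \cdot 0\right) \left(9 - -8\right) = \left(3 + 0\right) \left(9 + 8\right) = 3 \cdot 17 = 51$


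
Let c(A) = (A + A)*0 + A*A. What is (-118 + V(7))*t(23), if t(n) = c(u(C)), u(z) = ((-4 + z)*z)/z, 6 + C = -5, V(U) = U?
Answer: -24975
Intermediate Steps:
C = -11 (C = -6 - 5 = -11)
u(z) = -4 + z (u(z) = (z*(-4 + z))/z = -4 + z)
c(A) = A**2 (c(A) = (2*A)*0 + A**2 = 0 + A**2 = A**2)
t(n) = 225 (t(n) = (-4 - 11)**2 = (-15)**2 = 225)
(-118 + V(7))*t(23) = (-118 + 7)*225 = -111*225 = -24975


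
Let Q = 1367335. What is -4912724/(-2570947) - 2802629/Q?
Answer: -1351997643/9737800045 ≈ -0.13884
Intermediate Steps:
-4912724/(-2570947) - 2802629/Q = -4912724/(-2570947) - 2802629/1367335 = -4912724*(-1/2570947) - 2802629*1/1367335 = 4912724/2570947 - 2802629/1367335 = -1351997643/9737800045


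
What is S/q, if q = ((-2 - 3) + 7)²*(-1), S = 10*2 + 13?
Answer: -33/4 ≈ -8.2500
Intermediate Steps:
S = 33 (S = 20 + 13 = 33)
q = -4 (q = (-5 + 7)²*(-1) = 2²*(-1) = 4*(-1) = -4)
S/q = 33/(-4) = 33*(-¼) = -33/4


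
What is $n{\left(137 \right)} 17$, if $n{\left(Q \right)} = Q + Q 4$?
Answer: $11645$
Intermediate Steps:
$n{\left(Q \right)} = 5 Q$ ($n{\left(Q \right)} = Q + 4 Q = 5 Q$)
$n{\left(137 \right)} 17 = 5 \cdot 137 \cdot 17 = 685 \cdot 17 = 11645$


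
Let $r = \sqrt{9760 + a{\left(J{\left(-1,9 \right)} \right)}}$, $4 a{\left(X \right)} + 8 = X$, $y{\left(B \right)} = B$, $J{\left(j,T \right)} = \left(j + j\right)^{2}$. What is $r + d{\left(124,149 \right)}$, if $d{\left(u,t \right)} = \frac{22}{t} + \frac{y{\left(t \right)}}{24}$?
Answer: $\frac{22729}{3576} + \sqrt{9759} \approx 105.14$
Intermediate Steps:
$J{\left(j,T \right)} = 4 j^{2}$ ($J{\left(j,T \right)} = \left(2 j\right)^{2} = 4 j^{2}$)
$a{\left(X \right)} = -2 + \frac{X}{4}$
$d{\left(u,t \right)} = \frac{22}{t} + \frac{t}{24}$
$r = \sqrt{9759}$ ($r = \sqrt{9760 - \left(2 - \frac{4 \left(-1\right)^{2}}{4}\right)} = \sqrt{9760 - \left(2 - \frac{4 \cdot 1}{4}\right)} = \sqrt{9760 + \left(-2 + \frac{1}{4} \cdot 4\right)} = \sqrt{9760 + \left(-2 + 1\right)} = \sqrt{9760 - 1} = \sqrt{9759} \approx 98.788$)
$r + d{\left(124,149 \right)} = \sqrt{9759} + \left(\frac{22}{149} + \frac{1}{24} \cdot 149\right) = \sqrt{9759} + \left(22 \cdot \frac{1}{149} + \frac{149}{24}\right) = \sqrt{9759} + \left(\frac{22}{149} + \frac{149}{24}\right) = \sqrt{9759} + \frac{22729}{3576} = \frac{22729}{3576} + \sqrt{9759}$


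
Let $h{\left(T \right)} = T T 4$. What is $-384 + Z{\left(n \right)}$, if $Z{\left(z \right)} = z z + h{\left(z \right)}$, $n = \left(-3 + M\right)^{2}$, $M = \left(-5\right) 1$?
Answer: $20096$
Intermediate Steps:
$M = -5$
$h{\left(T \right)} = 4 T^{2}$ ($h{\left(T \right)} = T^{2} \cdot 4 = 4 T^{2}$)
$n = 64$ ($n = \left(-3 - 5\right)^{2} = \left(-8\right)^{2} = 64$)
$Z{\left(z \right)} = 5 z^{2}$ ($Z{\left(z \right)} = z z + 4 z^{2} = z^{2} + 4 z^{2} = 5 z^{2}$)
$-384 + Z{\left(n \right)} = -384 + 5 \cdot 64^{2} = -384 + 5 \cdot 4096 = -384 + 20480 = 20096$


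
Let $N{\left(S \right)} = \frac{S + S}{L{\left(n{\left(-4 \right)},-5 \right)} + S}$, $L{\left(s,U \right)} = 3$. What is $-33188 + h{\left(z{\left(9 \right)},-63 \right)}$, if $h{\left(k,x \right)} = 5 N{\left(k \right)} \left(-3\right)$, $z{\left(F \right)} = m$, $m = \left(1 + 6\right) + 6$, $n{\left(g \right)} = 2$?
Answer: $- \frac{265699}{8} \approx -33212.0$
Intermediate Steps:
$m = 13$ ($m = 7 + 6 = 13$)
$N{\left(S \right)} = \frac{2 S}{3 + S}$ ($N{\left(S \right)} = \frac{S + S}{3 + S} = \frac{2 S}{3 + S}$)
$z{\left(F \right)} = 13$
$h{\left(k,x \right)} = - \frac{30 k}{3 + k}$ ($h{\left(k,x \right)} = 5 \frac{2 k}{3 + k} \left(-3\right) = \frac{10 k}{3 + k} \left(-3\right) = - \frac{30 k}{3 + k}$)
$-33188 + h{\left(z{\left(9 \right)},-63 \right)} = -33188 - \frac{390}{3 + 13} = -33188 - \frac{390}{16} = -33188 - 390 \cdot \frac{1}{16} = -33188 - \frac{195}{8} = - \frac{265699}{8}$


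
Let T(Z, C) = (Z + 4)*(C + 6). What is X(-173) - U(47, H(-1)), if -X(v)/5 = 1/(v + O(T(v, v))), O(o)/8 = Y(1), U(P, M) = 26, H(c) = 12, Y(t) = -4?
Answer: -1065/41 ≈ -25.976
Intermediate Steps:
T(Z, C) = (4 + Z)*(6 + C)
O(o) = -32 (O(o) = 8*(-4) = -32)
X(v) = -5/(-32 + v) (X(v) = -5/(v - 32) = -5/(-32 + v))
X(-173) - U(47, H(-1)) = -5/(-32 - 173) - 1*26 = -5/(-205) - 26 = -5*(-1/205) - 26 = 1/41 - 26 = -1065/41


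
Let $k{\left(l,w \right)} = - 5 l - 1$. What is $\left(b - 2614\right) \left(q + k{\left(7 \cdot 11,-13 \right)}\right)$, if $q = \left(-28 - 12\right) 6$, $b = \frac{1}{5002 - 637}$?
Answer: $\frac{7142728234}{4365} \approx 1.6364 \cdot 10^{6}$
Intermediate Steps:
$k{\left(l,w \right)} = -1 - 5 l$
$b = \frac{1}{4365} \approx 0.0002291$
$q = -240$ ($q = \left(-40\right) 6 = -240$)
$\left(b - 2614\right) \left(q + k{\left(7 \cdot 11,-13 \right)}\right) = \left(\frac{1}{4365} - 2614\right) \left(-240 - \left(1 + 5 \cdot 7 \cdot 11\right)\right) = - \frac{11410109 \left(-240 - 386\right)}{4365} = \left(- \frac{11410109}{4365}\right) \left(-626\right) = \frac{7142728234}{4365}$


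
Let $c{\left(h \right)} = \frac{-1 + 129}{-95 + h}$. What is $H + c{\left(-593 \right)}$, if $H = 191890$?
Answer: $\frac{8251262}{43} \approx 1.9189 \cdot 10^{5}$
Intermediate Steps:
$c{\left(h \right)} = \frac{128}{-95 + h}$
$H + c{\left(-593 \right)} = 191890 + \frac{128}{-95 - 593} = 191890 + \frac{128}{-688} = 191890 + 128 \left(- \frac{1}{688}\right) = 191890 - \frac{8}{43} = \frac{8251262}{43}$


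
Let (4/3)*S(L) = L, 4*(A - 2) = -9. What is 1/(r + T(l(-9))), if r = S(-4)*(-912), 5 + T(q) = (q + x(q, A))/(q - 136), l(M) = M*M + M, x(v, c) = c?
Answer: 256/698849 ≈ 0.00036632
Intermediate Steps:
A = -1/4 (A = 2 + (1/4)*(-9) = 2 - 9/4 = -1/4 ≈ -0.25000)
S(L) = 3*L/4
l(M) = M + M**2 (l(M) = M**2 + M = M + M**2)
T(q) = -5 + (-1/4 + q)/(-136 + q) (T(q) = -5 + (q - 1/4)/(q - 136) = -5 + (-1/4 + q)/(-136 + q))
r = 2736 (r = ((3/4)*(-4))*(-912) = -3*(-912) = 2736)
1/(r + T(l(-9))) = 1/(2736 + (2719 - (-144)*(1 - 9))/(4*(-136 - 9*(1 - 9)))) = 1/(2736 + (2719 - (-144)*(-8))/(4*(-136 - 9*(-8)))) = 1/(2736 + (2719 - 16*72)/(4*(-136 + 72))) = 1/(2736 + (1/4)*(2719 - 1152)/(-64)) = 1/(2736 + (1/4)*(-1/64)*1567) = 1/(2736 - 1567/256) = 1/(698849/256) = 256/698849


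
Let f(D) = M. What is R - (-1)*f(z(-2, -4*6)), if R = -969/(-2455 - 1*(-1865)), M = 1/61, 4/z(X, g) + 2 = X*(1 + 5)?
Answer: 59699/35990 ≈ 1.6588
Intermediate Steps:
z(X, g) = 4/(-2 + 6*X) (z(X, g) = 4/(-2 + X*(1 + 5)) = 4/(-2 + X*6) = 4/(-2 + 6*X))
M = 1/61 ≈ 0.016393
f(D) = 1/61
R = 969/590 (R = -969/(-2455 + 1865) = -969/(-590) = -969*(-1/590) = 969/590 ≈ 1.6424)
R - (-1)*f(z(-2, -4*6)) = 969/590 - (-1)/61 = 969/590 - 1*(-1/61) = 969/590 + 1/61 = 59699/35990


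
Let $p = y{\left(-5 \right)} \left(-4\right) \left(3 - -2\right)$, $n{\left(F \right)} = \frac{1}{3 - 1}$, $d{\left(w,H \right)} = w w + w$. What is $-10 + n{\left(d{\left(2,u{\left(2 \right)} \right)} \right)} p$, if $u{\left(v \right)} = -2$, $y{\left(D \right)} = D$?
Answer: $40$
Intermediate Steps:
$d{\left(w,H \right)} = w + w^{2}$ ($d{\left(w,H \right)} = w^{2} + w = w + w^{2}$)
$n{\left(F \right)} = \frac{1}{2}$
$p = 100$ ($p = \left(-5\right) \left(-4\right) \left(3 - -2\right) = 20 \left(3 + 2\right) = 20 \cdot 5 = 100$)
$-10 + n{\left(d{\left(2,u{\left(2 \right)} \right)} \right)} p = -10 + \frac{1}{2} \cdot 100 = -10 + 50 = 40$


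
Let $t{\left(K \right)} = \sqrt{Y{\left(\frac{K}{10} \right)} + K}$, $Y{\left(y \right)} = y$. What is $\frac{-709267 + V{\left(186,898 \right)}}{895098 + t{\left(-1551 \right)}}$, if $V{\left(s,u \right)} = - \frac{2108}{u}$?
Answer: $- \frac{950182142949420}{1199129978860783} + \frac{1167693769 i \sqrt{1410}}{1199129978860783} \approx -0.79239 + 3.6566 \cdot 10^{-5} i$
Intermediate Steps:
$t{\left(K \right)} = \frac{\sqrt{110} \sqrt{K}}{10}$ ($t{\left(K \right)} = \sqrt{\frac{K}{10} + K} = \sqrt{\frac{11 K}{10}} = \frac{\sqrt{110} \sqrt{K}}{10}$)
$\frac{-709267 + V{\left(186,898 \right)}}{895098 + t{\left(-1551 \right)}} = \frac{-709267 - \frac{2108}{898}}{895098 + \frac{\sqrt{110} \sqrt{-1551}}{10}} = \frac{-709267 - \frac{1054}{449}}{895098 + \frac{\sqrt{110} i \sqrt{1551}}{10}} = \frac{-709267 - \frac{1054}{449}}{895098 + \frac{11 i \sqrt{1410}}{10}} = - \frac{318461937}{449 \left(895098 + \frac{11 i \sqrt{1410}}{10}\right)}$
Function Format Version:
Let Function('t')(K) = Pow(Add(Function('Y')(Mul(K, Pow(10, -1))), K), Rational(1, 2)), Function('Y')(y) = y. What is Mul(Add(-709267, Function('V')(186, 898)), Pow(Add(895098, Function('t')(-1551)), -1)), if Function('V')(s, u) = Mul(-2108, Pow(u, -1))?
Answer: Add(Rational(-950182142949420, 1199129978860783), Mul(Rational(1167693769, 1199129978860783), I, Pow(1410, Rational(1, 2)))) ≈ Add(-0.79239, Mul(3.6566e-5, I))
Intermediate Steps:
Function('t')(K) = Mul(Rational(1, 10), Pow(110, Rational(1, 2)), Pow(K, Rational(1, 2))) (Function('t')(K) = Pow(Add(Mul(K, Pow(10, -1)), K), Rational(1, 2)) = Pow(Add(Mul(K, Rational(1, 10)), K), Rational(1, 2)) = Pow(Add(Mul(Rational(1, 10), K), K), Rational(1, 2)) = Pow(Mul(Rational(11, 10), K), Rational(1, 2)) = Mul(Rational(1, 10), Pow(110, Rational(1, 2)), Pow(K, Rational(1, 2))))
Mul(Add(-709267, Function('V')(186, 898)), Pow(Add(895098, Function('t')(-1551)), -1)) = Mul(Add(-709267, Mul(-2108, Pow(898, -1))), Pow(Add(895098, Mul(Rational(1, 10), Pow(110, Rational(1, 2)), Pow(-1551, Rational(1, 2)))), -1)) = Mul(Add(-709267, Mul(-2108, Rational(1, 898))), Pow(Add(895098, Mul(Rational(1, 10), Pow(110, Rational(1, 2)), Mul(I, Pow(1551, Rational(1, 2))))), -1)) = Mul(Add(-709267, Rational(-1054, 449)), Pow(Add(895098, Mul(Rational(11, 10), I, Pow(1410, Rational(1, 2)))), -1)) = Mul(Rational(-318461937, 449), Pow(Add(895098, Mul(Rational(11, 10), I, Pow(1410, Rational(1, 2)))), -1))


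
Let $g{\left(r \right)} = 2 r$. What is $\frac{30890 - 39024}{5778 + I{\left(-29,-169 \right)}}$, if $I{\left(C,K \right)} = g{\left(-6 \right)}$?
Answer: $- \frac{4067}{2883} \approx -1.4107$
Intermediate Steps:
$I{\left(C,K \right)} = -12$ ($I{\left(C,K \right)} = 2 \left(-6\right) = -12$)
$\frac{30890 - 39024}{5778 + I{\left(-29,-169 \right)}} = \frac{30890 - 39024}{5778 - 12} = - \frac{8134}{5766} = \left(-8134\right) \frac{1}{5766} = - \frac{4067}{2883}$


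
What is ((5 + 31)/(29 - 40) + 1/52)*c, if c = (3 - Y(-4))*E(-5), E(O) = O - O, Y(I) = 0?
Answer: 0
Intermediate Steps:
E(O) = 0
c = 0 (c = (3 - 1*0)*0 = (3 + 0)*0 = 3*0 = 0)
((5 + 31)/(29 - 40) + 1/52)*c = ((5 + 31)/(29 - 40) + 1/52)*0 = (36/(-11) + 1/52)*0 = (36*(-1/11) + 1/52)*0 = (-36/11 + 1/52)*0 = -1861/572*0 = 0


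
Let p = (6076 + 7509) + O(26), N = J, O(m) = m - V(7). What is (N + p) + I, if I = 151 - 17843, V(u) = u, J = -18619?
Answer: -22707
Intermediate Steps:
O(m) = -7 + m (O(m) = m - 1*7 = m - 7 = -7 + m)
N = -18619
p = 13604 (p = (6076 + 7509) + (-7 + 26) = 13585 + 19 = 13604)
I = -17692
(N + p) + I = (-18619 + 13604) - 17692 = -5015 - 17692 = -22707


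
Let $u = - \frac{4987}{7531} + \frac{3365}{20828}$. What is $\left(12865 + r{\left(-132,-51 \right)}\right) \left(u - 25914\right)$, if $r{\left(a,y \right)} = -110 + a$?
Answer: $- \frac{51310428715543179}{156855668} \approx -3.2712 \cdot 10^{8}$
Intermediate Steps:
$u = - \frac{78527421}{156855668}$ ($u = \left(-4987\right) \frac{1}{7531} + 3365 \cdot \frac{1}{20828} = - \frac{4987}{7531} + \frac{3365}{20828} = - \frac{78527421}{156855668} \approx -0.50064$)
$\left(12865 + r{\left(-132,-51 \right)}\right) \left(u - 25914\right) = \left(12865 - 242\right) \left(- \frac{78527421}{156855668} - 25914\right) = \left(12865 - 242\right) \left(- \frac{4064836307973}{156855668}\right) = 12623 \left(- \frac{4064836307973}{156855668}\right) = - \frac{51310428715543179}{156855668}$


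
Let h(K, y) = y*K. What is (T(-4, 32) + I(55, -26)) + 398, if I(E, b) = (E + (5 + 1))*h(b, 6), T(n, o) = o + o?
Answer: -9054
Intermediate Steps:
T(n, o) = 2*o
h(K, y) = K*y
I(E, b) = 6*b*(6 + E) (I(E, b) = (E + (5 + 1))*(b*6) = (E + 6)*(6*b) = (6 + E)*(6*b) = 6*b*(6 + E))
(T(-4, 32) + I(55, -26)) + 398 = (2*32 + 6*(-26)*(6 + 55)) + 398 = (64 + 6*(-26)*61) + 398 = (64 - 9516) + 398 = -9452 + 398 = -9054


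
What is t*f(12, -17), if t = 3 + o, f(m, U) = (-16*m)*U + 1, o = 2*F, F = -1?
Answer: 3265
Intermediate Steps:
o = -2 (o = 2*(-1) = -2)
f(m, U) = 1 - 16*U*m (f(m, U) = -16*U*m + 1 = 1 - 16*U*m)
t = 1 (t = 3 - 2 = 1)
t*f(12, -17) = 1*(1 - 16*(-17)*12) = 1*(1 + 3264) = 1*3265 = 3265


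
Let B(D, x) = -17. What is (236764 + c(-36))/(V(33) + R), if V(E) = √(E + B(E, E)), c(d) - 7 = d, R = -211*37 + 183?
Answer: -47347/1524 ≈ -31.068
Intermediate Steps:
R = -7624 (R = -7807 + 183 = -7624)
c(d) = 7 + d
V(E) = √(-17 + E) (V(E) = √(E - 17) = √(-17 + E))
(236764 + c(-36))/(V(33) + R) = (236764 + (7 - 36))/(√(-17 + 33) - 7624) = (236764 - 29)/(√16 - 7624) = 236735/(4 - 7624) = 236735/(-7620) = 236735*(-1/7620) = -47347/1524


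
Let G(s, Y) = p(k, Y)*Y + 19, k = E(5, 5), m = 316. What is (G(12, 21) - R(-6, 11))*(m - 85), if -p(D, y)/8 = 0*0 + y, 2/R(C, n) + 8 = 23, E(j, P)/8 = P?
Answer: -4053049/5 ≈ -8.1061e+5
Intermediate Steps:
E(j, P) = 8*P
k = 40 (k = 8*5 = 40)
R(C, n) = 2/15 (R(C, n) = 2/(-8 + 23) = 2/15)
p(D, y) = -8*y (p(D, y) = -8*(0*0 + y) = -8*(0 + y) = -8*y)
G(s, Y) = 19 - 8*Y² (G(s, Y) = (-8*Y)*Y + 19 = -8*Y² + 19 = 19 - 8*Y²)
(G(12, 21) - R(-6, 11))*(m - 85) = ((19 - 8*21²) - 1*2/15)*(316 - 85) = ((19 - 8*441) - 2/15)*231 = ((19 - 3528) - 2/15)*231 = (-3509 - 2/15)*231 = -52637/15*231 = -4053049/5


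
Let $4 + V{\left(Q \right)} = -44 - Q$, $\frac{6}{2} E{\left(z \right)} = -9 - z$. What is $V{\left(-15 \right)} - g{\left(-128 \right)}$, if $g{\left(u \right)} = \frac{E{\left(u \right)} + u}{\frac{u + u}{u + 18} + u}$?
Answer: $- \frac{698863}{20736} \approx -33.703$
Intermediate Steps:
$E{\left(z \right)} = -3 - \frac{z}{3}$ ($E{\left(z \right)} = \frac{-9 - z}{3} = -3 - \frac{z}{3}$)
$g{\left(u \right)} = \frac{-3 + \frac{2 u}{3}}{u + \frac{2 u}{18 + u}}$ ($g{\left(u \right)} = \frac{\left(-3 - \frac{u}{3}\right) + u}{\frac{u + u}{u + 18} + u} = \frac{-3 + \frac{2 u}{3}}{\frac{2 u}{18 + u} + u} = \frac{-3 + \frac{2 u}{3}}{u + \frac{2 u}{18 + u}}$)
$V{\left(Q \right)} = -48 - Q$ ($V{\left(Q \right)} = -4 - \left(44 + Q\right) = -48 - Q$)
$V{\left(-15 \right)} - g{\left(-128 \right)} = \left(-48 - -15\right) - \frac{-162 + 2 \left(-128\right)^{2} + 27 \left(-128\right)}{3 \left(-128\right) \left(20 - 128\right)} = \left(-48 + 15\right) - \frac{1}{3} \left(- \frac{1}{128}\right) \frac{1}{-108} \left(-162 + 2 \cdot 16384 - 3456\right) = -33 - \frac{1}{3} \left(- \frac{1}{128}\right) \left(- \frac{1}{108}\right) \left(-162 + 32768 - 3456\right) = -33 - \frac{1}{3} \left(- \frac{1}{128}\right) \left(- \frac{1}{108}\right) 29150 = -33 - \frac{14575}{20736} = - \frac{698863}{20736}$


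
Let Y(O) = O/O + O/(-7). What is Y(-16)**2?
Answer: 529/49 ≈ 10.796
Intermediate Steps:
Y(O) = 1 - O/7 (Y(O) = 1 + O*(-1/7) = 1 - O/7)
Y(-16)**2 = (1 - 1/7*(-16))**2 = (1 + 16/7)**2 = (23/7)**2 = 529/49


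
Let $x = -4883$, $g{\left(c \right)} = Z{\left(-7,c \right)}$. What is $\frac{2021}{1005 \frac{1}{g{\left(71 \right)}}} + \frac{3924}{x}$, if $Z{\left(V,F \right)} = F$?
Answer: $\frac{696722933}{4907415} \approx 141.97$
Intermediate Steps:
$g{\left(c \right)} = c$
$\frac{2021}{1005 \frac{1}{g{\left(71 \right)}}} + \frac{3924}{x} = \frac{2021}{1005 \cdot \frac{1}{71}} + \frac{3924}{-4883} = \frac{2021}{1005 \cdot \frac{1}{71}} + 3924 \left(- \frac{1}{4883}\right) = \frac{2021}{\frac{1005}{71}} - \frac{3924}{4883} = 2021 \cdot \frac{71}{1005} - \frac{3924}{4883} = \frac{143491}{1005} - \frac{3924}{4883} = \frac{696722933}{4907415}$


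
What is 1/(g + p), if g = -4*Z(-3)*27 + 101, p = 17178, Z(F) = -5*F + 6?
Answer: 1/15011 ≈ 6.6618e-5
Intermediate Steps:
Z(F) = 6 - 5*F
g = -2167 (g = -4*(6 - 5*(-3))*27 + 101 = -4*(6 + 15)*27 + 101 = -4*21*27 + 101 = -84*27 + 101 = -2268 + 101 = -2167)
1/(g + p) = 1/(-2167 + 17178) = 1/15011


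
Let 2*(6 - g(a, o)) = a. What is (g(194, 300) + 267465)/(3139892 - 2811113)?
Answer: 267374/328779 ≈ 0.81323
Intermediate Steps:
g(a, o) = 6 - a/2
(g(194, 300) + 267465)/(3139892 - 2811113) = ((6 - 1/2*194) + 267465)/(3139892 - 2811113) = ((6 - 97) + 267465)/328779 = (-91 + 267465)*(1/328779) = 267374*(1/328779) = 267374/328779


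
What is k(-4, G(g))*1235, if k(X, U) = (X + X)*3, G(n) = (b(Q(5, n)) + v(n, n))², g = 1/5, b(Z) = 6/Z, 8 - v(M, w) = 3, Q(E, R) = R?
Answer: -29640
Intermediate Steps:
v(M, w) = 5 (v(M, w) = 8 - 1*3 = 8 - 3 = 5)
g = ⅕ ≈ 0.20000
G(n) = (5 + 6/n)² (G(n) = (6/n + 5)² = (5 + 6/n)²)
k(X, U) = 6*X (k(X, U) = (2*X)*3 = 6*X)
k(-4, G(g))*1235 = (6*(-4))*1235 = -24*1235 = -29640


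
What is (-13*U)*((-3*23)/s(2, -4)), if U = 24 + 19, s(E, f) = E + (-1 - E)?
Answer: -38571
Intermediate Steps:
s(E, f) = -1
U = 43
(-13*U)*((-3*23)/s(2, -4)) = (-13*43)*(-3*23/(-1)) = -(-38571)*(-1) = -559*69 = -38571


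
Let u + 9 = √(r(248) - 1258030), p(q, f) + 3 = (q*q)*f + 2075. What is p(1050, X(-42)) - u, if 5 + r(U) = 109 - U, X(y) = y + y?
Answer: -92607919 - I*√1258174 ≈ -9.2608e+7 - 1121.7*I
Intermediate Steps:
X(y) = 2*y
r(U) = 104 - U (r(U) = -5 + (109 - U) = 104 - U)
p(q, f) = 2072 + f*q² (p(q, f) = -3 + ((q*q)*f + 2075) = -3 + (q²*f + 2075) = -3 + (f*q² + 2075) = -3 + (2075 + f*q²) = 2072 + f*q²)
u = -9 + I*√1258174 (u = -9 + √((104 - 1*248) - 1258030) = -9 + √((104 - 248) - 1258030) = -9 + √(-144 - 1258030) = -9 + √(-1258174) = -9 + I*√1258174 ≈ -9.0 + 1121.7*I)
p(1050, X(-42)) - u = (2072 + (2*(-42))*1050²) - (-9 + I*√1258174) = (2072 - 84*1102500) + (9 - I*√1258174) = (2072 - 92610000) + (9 - I*√1258174) = -92607928 + (9 - I*√1258174) = -92607919 - I*√1258174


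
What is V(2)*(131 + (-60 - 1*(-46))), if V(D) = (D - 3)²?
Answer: 117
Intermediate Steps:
V(D) = (-3 + D)²
V(2)*(131 + (-60 - 1*(-46))) = (-3 + 2)²*(131 + (-60 - 1*(-46))) = (-1)²*(131 + (-60 + 46)) = 1*(131 - 14) = 1*117 = 117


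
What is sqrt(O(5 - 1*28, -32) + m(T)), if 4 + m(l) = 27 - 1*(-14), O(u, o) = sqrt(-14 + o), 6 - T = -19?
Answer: sqrt(37 + I*sqrt(46)) ≈ 6.108 + 0.5552*I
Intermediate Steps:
T = 25 (T = 6 - 1*(-19) = 6 + 19 = 25)
m(l) = 37 (m(l) = -4 + (27 - 1*(-14)) = -4 + (27 + 14) = -4 + 41 = 37)
sqrt(O(5 - 1*28, -32) + m(T)) = sqrt(sqrt(-14 - 32) + 37) = sqrt(sqrt(-46) + 37) = sqrt(I*sqrt(46) + 37) = sqrt(37 + I*sqrt(46))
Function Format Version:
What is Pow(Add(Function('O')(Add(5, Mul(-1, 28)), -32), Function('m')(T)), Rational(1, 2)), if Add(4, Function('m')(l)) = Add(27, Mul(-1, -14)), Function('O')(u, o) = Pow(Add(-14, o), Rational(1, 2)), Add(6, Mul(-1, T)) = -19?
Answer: Pow(Add(37, Mul(I, Pow(46, Rational(1, 2)))), Rational(1, 2)) ≈ Add(6.1080, Mul(0.55520, I))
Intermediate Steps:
T = 25 (T = Add(6, Mul(-1, -19)) = Add(6, 19) = 25)
Function('m')(l) = 37 (Function('m')(l) = Add(-4, Add(27, Mul(-1, -14))) = Add(-4, Add(27, 14)) = Add(-4, 41) = 37)
Pow(Add(Function('O')(Add(5, Mul(-1, 28)), -32), Function('m')(T)), Rational(1, 2)) = Pow(Add(Pow(Add(-14, -32), Rational(1, 2)), 37), Rational(1, 2)) = Pow(Add(Pow(-46, Rational(1, 2)), 37), Rational(1, 2)) = Pow(Add(Mul(I, Pow(46, Rational(1, 2))), 37), Rational(1, 2)) = Pow(Add(37, Mul(I, Pow(46, Rational(1, 2)))), Rational(1, 2))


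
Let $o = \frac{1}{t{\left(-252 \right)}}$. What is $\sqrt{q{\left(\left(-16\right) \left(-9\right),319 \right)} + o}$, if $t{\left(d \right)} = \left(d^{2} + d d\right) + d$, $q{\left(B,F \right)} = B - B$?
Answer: $\frac{\sqrt{3521}}{21126} \approx 0.0028088$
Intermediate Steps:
$q{\left(B,F \right)} = 0$
$t{\left(d \right)} = d + 2 d^{2}$ ($t{\left(d \right)} = \left(d^{2} + d^{2}\right) + d = 2 d^{2} + d = d + 2 d^{2}$)
$o = \frac{1}{126756}$ ($o = \frac{1}{\left(-252\right) \left(1 + 2 \left(-252\right)\right)} = \frac{1}{\left(-252\right) \left(1 - 504\right)} = \frac{1}{\left(-252\right) \left(-503\right)} = \frac{1}{126756} \approx 7.8892 \cdot 10^{-6}$)
$\sqrt{q{\left(\left(-16\right) \left(-9\right),319 \right)} + o} = \sqrt{0 + \frac{1}{126756}} = \sqrt{\frac{1}{126756}} = \frac{\sqrt{3521}}{21126}$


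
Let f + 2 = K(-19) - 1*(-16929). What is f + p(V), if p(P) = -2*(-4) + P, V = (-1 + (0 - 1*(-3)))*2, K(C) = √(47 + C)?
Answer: 16939 + 2*√7 ≈ 16944.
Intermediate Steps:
f = 16927 + 2*√7 (f = -2 + (√(47 - 19) - 1*(-16929)) = -2 + (√28 + 16929) = -2 + (2*√7 + 16929) = -2 + (16929 + 2*√7) = 16927 + 2*√7 ≈ 16932.)
V = 4 (V = (-1 + (0 + 3))*2 = (-1 + 3)*2 = 2*2 = 4)
p(P) = 8 + P
f + p(V) = (16927 + 2*√7) + (8 + 4) = (16927 + 2*√7) + 12 = 16939 + 2*√7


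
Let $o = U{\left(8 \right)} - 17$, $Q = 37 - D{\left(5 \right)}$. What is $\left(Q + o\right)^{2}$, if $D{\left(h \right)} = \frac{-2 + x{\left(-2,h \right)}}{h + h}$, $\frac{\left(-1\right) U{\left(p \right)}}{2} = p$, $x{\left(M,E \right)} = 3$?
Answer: $\frac{1521}{100} \approx 15.21$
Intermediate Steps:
$U{\left(p \right)} = - 2 p$
$D{\left(h \right)} = \frac{1}{2 h}$ ($D{\left(h \right)} = \frac{-2 + 3}{h + h} = 1 \frac{1}{2 h} = \frac{1}{2 h}$)
$Q = \frac{369}{10}$ ($Q = 37 - \frac{1}{2 \cdot 5} = 37 - \frac{1}{2} \cdot \frac{1}{5} = 37 - \frac{1}{10} = \frac{369}{10} \approx 36.9$)
$o = -33$ ($o = \left(-2\right) 8 - 17 = -16 - 17 = -33$)
$\left(Q + o\right)^{2} = \left(\frac{369}{10} - 33\right)^{2} = \left(\frac{39}{10}\right)^{2} = \frac{1521}{100}$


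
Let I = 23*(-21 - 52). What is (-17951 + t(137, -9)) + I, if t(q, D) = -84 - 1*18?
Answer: -19732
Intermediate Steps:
I = -1679 (I = 23*(-73) = -1679)
t(q, D) = -102 (t(q, D) = -84 - 18 = -102)
(-17951 + t(137, -9)) + I = (-17951 - 102) - 1679 = -18053 - 1679 = -19732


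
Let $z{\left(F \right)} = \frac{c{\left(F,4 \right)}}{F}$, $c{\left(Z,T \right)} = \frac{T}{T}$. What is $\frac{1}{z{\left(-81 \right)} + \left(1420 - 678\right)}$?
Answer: $\frac{81}{60101} \approx 0.0013477$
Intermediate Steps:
$c{\left(Z,T \right)} = 1$
$z{\left(F \right)} = \frac{1}{F}$ ($z{\left(F \right)} = 1 \frac{1}{F} = \frac{1}{F}$)
$\frac{1}{z{\left(-81 \right)} + \left(1420 - 678\right)} = \frac{1}{\frac{1}{-81} + \left(1420 - 678\right)} = \frac{1}{- \frac{1}{81} + \left(1420 - 678\right)} = \frac{1}{- \frac{1}{81} + 742} = \frac{1}{\frac{60101}{81}} = \frac{81}{60101}$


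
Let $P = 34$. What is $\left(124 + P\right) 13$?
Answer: $2054$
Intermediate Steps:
$\left(124 + P\right) 13 = \left(124 + 34\right) 13 = 158 \cdot 13 = 2054$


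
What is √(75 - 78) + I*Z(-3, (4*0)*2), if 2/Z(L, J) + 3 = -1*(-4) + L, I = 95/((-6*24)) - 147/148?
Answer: 8807/5328 + I*√3 ≈ 1.653 + 1.732*I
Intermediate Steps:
I = -8807/5328 (I = 95/(-144) - 147*1/148 = 95*(-1/144) - 147/148 = -95/144 - 147/148 = -8807/5328 ≈ -1.6530)
Z(L, J) = 2/(1 + L) (Z(L, J) = 2/(-3 + (-1*(-4) + L)) = 2/(-3 + (4 + L)) = 2/(1 + L))
√(75 - 78) + I*Z(-3, (4*0)*2) = √(75 - 78) - 8807/(2664*(1 - 3)) = √(-3) - 8807/(2664*(-2)) = I*√3 - 8807*(-1)/(2664*2) = I*√3 - 8807/5328*(-1) = I*√3 + 8807/5328 = 8807/5328 + I*√3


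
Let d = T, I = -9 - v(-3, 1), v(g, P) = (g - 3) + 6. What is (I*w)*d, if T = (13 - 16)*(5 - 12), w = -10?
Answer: 1890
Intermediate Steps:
v(g, P) = 3 + g (v(g, P) = (-3 + g) + 6 = 3 + g)
I = -9 (I = -9 - (3 - 3) = -9 - 1*0 = -9 + 0 = -9)
T = 21 (T = -3*(-7) = 21)
d = 21
(I*w)*d = -9*(-10)*21 = 90*21 = 1890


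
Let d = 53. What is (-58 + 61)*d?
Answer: 159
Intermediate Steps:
(-58 + 61)*d = (-58 + 61)*53 = 3*53 = 159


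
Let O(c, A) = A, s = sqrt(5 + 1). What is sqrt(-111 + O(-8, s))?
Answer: sqrt(-111 + sqrt(6)) ≈ 10.419*I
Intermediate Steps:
s = sqrt(6) ≈ 2.4495
sqrt(-111 + O(-8, s)) = sqrt(-111 + sqrt(6))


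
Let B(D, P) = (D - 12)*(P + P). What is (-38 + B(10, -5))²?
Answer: 324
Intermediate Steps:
B(D, P) = 2*P*(-12 + D) (B(D, P) = (-12 + D)*(2*P) = 2*P*(-12 + D))
(-38 + B(10, -5))² = (-38 + 2*(-5)*(-12 + 10))² = (-38 + 2*(-5)*(-2))² = (-38 + 20)² = (-18)² = 324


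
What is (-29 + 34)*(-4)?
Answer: -20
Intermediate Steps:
(-29 + 34)*(-4) = 5*(-4) = -20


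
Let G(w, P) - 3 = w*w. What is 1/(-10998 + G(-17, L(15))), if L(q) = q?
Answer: -1/10706 ≈ -9.3406e-5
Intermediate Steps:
G(w, P) = 3 + w² (G(w, P) = 3 + w*w = 3 + w²)
1/(-10998 + G(-17, L(15))) = 1/(-10998 + (3 + (-17)²)) = 1/(-10998 + (3 + 289)) = 1/(-10998 + 292) = 1/(-10706) = -1/10706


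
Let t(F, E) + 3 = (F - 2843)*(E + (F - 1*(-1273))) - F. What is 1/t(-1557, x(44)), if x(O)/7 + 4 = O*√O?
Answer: -687177/39460050421342 - 677600*√11/19730025210671 ≈ -1.3132e-7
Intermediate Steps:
x(O) = -28 + 7*O^(3/2) (x(O) = -28 + 7*(O*√O) = -28 + 7*O^(3/2))
t(F, E) = -3 - F + (-2843 + F)*(1273 + E + F) (t(F, E) = -3 + ((F - 2843)*(E + (F - 1*(-1273))) - F) = -3 + ((-2843 + F)*(E + (F + 1273)) - F) = -3 + ((-2843 + F)*(E + (1273 + F)) - F) = -3 + ((-2843 + F)*(1273 + E + F) - F) = -3 + (-F + (-2843 + F)*(1273 + E + F)) = -3 - F + (-2843 + F)*(1273 + E + F))
1/t(-1557, x(44)) = 1/(-3619142 + (-1557)² - 2843*(-28 + 7*44^(3/2)) - 1571*(-1557) + (-28 + 7*44^(3/2))*(-1557)) = 1/(-3619142 + 2424249 - 2843*(-28 + 7*(88*√11)) + 2446047 + (-28 + 7*(88*√11))*(-1557)) = 1/(-3619142 + 2424249 - 2843*(-28 + 616*√11) + 2446047 + (-28 + 616*√11)*(-1557)) = 1/(-3619142 + 2424249 + (79604 - 1751288*√11) + 2446047 + (43596 - 959112*√11)) = 1/(1374354 - 2710400*√11)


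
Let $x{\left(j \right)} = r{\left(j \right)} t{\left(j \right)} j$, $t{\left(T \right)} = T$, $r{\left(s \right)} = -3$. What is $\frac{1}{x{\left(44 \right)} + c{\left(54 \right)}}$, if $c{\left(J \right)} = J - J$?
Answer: $- \frac{1}{5808} \approx -0.00017218$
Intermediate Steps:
$c{\left(J \right)} = 0$
$x{\left(j \right)} = - 3 j^{2}$ ($x{\left(j \right)} = - 3 j j = - 3 j^{2}$)
$\frac{1}{x{\left(44 \right)} + c{\left(54 \right)}} = \frac{1}{- 3 \cdot 44^{2} + 0} = \frac{1}{\left(-3\right) 1936 + 0} = \frac{1}{-5808 + 0} = \frac{1}{-5808} = - \frac{1}{5808}$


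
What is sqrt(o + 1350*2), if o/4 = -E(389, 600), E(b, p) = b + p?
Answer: 2*I*sqrt(314) ≈ 35.44*I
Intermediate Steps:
o = -3956 (o = 4*(-(389 + 600)) = 4*(-1*989) = 4*(-989) = -3956)
sqrt(o + 1350*2) = sqrt(-3956 + 1350*2) = sqrt(-3956 + 2700) = sqrt(-1256) = 2*I*sqrt(314)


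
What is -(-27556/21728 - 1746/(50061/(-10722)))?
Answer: -33781831385/90643784 ≈ -372.69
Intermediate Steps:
-(-27556/21728 - 1746/(50061/(-10722))) = -(-27556*1/21728 - 1746/(50061*(-1/10722))) = -(-6889/5432 - 1746/(-16687/3574)) = -(-6889/5432 - 1746*(-3574/16687)) = -(-6889/5432 + 6240204/16687) = -1*33781831385/90643784 = -33781831385/90643784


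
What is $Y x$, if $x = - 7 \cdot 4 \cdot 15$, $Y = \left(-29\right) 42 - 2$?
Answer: $512400$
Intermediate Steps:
$Y = -1220$ ($Y = -1218 - 2 = -1220$)
$x = -420$ ($x = \left(-7\right) 60 = -420$)
$Y x = \left(-1220\right) \left(-420\right) = 512400$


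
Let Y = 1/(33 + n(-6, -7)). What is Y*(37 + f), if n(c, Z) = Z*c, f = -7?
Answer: 2/5 ≈ 0.40000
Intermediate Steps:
Y = 1/75 (Y = 1/(33 - 7*(-6)) = 1/(33 + 42) = 1/75 ≈ 0.013333)
Y*(37 + f) = (37 - 7)/75 = (1/75)*30 = 2/5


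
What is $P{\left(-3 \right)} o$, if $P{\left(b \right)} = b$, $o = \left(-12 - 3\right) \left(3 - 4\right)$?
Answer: $-45$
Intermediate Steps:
$o = 15$ ($o = - 15 \left(3 - 4\right) = \left(-15\right) \left(-1\right) = 15$)
$P{\left(-3 \right)} o = \left(-3\right) 15 = -45$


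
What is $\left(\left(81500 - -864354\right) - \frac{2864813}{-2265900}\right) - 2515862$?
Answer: $- \frac{508211180341}{323700} \approx -1.57 \cdot 10^{6}$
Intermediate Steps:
$\left(\left(81500 - -864354\right) - \frac{2864813}{-2265900}\right) - 2515862 = \left(\left(81500 + 864354\right) - - \frac{409259}{323700}\right) - 2515862 = \left(945854 + \frac{409259}{323700}\right) - 2515862 = \frac{306173349059}{323700} - 2515862 = - \frac{508211180341}{323700}$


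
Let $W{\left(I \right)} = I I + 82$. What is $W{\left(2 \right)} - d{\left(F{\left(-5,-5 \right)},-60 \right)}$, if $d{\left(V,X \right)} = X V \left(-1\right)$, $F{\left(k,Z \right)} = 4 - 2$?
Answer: $-34$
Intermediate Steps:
$F{\left(k,Z \right)} = 2$ ($F{\left(k,Z \right)} = 4 - 2 = 2$)
$d{\left(V,X \right)} = - V X$ ($d{\left(V,X \right)} = V X \left(-1\right) = - V X$)
$W{\left(I \right)} = 82 + I^{2}$ ($W{\left(I \right)} = I^{2} + 82 = 82 + I^{2}$)
$W{\left(2 \right)} - d{\left(F{\left(-5,-5 \right)},-60 \right)} = \left(82 + 2^{2}\right) - \left(-1\right) 2 \left(-60\right) = \left(82 + 4\right) - 120 = 86 - 120 = -34$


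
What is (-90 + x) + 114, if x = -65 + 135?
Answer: 94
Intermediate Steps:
x = 70
(-90 + x) + 114 = (-90 + 70) + 114 = -20 + 114 = 94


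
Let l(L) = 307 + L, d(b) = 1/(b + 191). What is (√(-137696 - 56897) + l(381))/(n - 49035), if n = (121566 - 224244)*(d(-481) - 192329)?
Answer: 49880/1431723357627 + 145*I*√194593/2863446715254 ≈ 3.4839e-8 + 2.2338e-8*I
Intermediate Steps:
d(b) = 1/(191 + b)
n = 2863453825329/145 (n = (121566 - 224244)*(1/(191 - 481) - 192329) = -102678*(1/(-290) - 192329) = -102678*(-1/290 - 192329) = -102678*(-55775411/290) = 2863453825329/145 ≈ 1.9748e+10)
(√(-137696 - 56897) + l(381))/(n - 49035) = (√(-137696 - 56897) + (307 + 381))/(2863453825329/145 - 49035) = (√(-194593) + 688)/(2863446715254/145) = (I*√194593 + 688)*(145/2863446715254) = (688 + I*√194593)*(145/2863446715254) = 49880/1431723357627 + 145*I*√194593/2863446715254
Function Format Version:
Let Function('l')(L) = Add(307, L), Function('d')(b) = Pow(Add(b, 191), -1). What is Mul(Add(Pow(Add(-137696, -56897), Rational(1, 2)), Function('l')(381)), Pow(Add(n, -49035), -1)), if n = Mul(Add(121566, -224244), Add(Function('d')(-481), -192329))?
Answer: Add(Rational(49880, 1431723357627), Mul(Rational(145, 2863446715254), I, Pow(194593, Rational(1, 2)))) ≈ Add(3.4839e-8, Mul(2.2338e-8, I))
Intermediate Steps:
Function('d')(b) = Pow(Add(191, b), -1)
n = Rational(2863453825329, 145) (n = Mul(Add(121566, -224244), Add(Pow(Add(191, -481), -1), -192329)) = Mul(-102678, Add(Pow(-290, -1), -192329)) = Mul(-102678, Add(Rational(-1, 290), -192329)) = Mul(-102678, Rational(-55775411, 290)) = Rational(2863453825329, 145) ≈ 1.9748e+10)
Mul(Add(Pow(Add(-137696, -56897), Rational(1, 2)), Function('l')(381)), Pow(Add(n, -49035), -1)) = Mul(Add(Pow(Add(-137696, -56897), Rational(1, 2)), Add(307, 381)), Pow(Add(Rational(2863453825329, 145), -49035), -1)) = Mul(Add(Pow(-194593, Rational(1, 2)), 688), Pow(Rational(2863446715254, 145), -1)) = Mul(Add(Mul(I, Pow(194593, Rational(1, 2))), 688), Rational(145, 2863446715254)) = Mul(Add(688, Mul(I, Pow(194593, Rational(1, 2)))), Rational(145, 2863446715254)) = Add(Rational(49880, 1431723357627), Mul(Rational(145, 2863446715254), I, Pow(194593, Rational(1, 2))))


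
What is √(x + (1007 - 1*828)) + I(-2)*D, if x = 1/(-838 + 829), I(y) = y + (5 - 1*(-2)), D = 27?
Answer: 135 + √1610/3 ≈ 148.38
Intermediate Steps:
I(y) = 7 + y (I(y) = y + (5 + 2) = y + 7 = 7 + y)
x = -⅑ (x = 1/(-9) = -⅑ ≈ -0.11111)
√(x + (1007 - 1*828)) + I(-2)*D = √(-⅑ + (1007 - 1*828)) + (7 - 2)*27 = √(-⅑ + (1007 - 828)) + 5*27 = √(-⅑ + 179) + 135 = √(1610/9) + 135 = √1610/3 + 135 = 135 + √1610/3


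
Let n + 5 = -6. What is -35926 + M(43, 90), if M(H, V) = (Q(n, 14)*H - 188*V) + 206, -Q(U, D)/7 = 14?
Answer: -56854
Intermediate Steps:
n = -11 (n = -5 - 6 = -11)
Q(U, D) = -98 (Q(U, D) = -7*14 = -98)
M(H, V) = 206 - 188*V - 98*H (M(H, V) = (-98*H - 188*V) + 206 = (-188*V - 98*H) + 206 = 206 - 188*V - 98*H)
-35926 + M(43, 90) = -35926 + (206 - 188*90 - 98*43) = -35926 + (206 - 16920 - 4214) = -35926 - 20928 = -56854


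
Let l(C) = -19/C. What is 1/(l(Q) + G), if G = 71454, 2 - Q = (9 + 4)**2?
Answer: 167/11932837 ≈ 1.3995e-5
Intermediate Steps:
Q = -167 (Q = 2 - (9 + 4)**2 = 2 - 1*13**2 = 2 - 1*169 = 2 - 169 = -167)
1/(l(Q) + G) = 1/(-19/(-167) + 71454) = 1/(-19*(-1/167) + 71454) = 1/(19/167 + 71454) = 1/(11932837/167) = 167/11932837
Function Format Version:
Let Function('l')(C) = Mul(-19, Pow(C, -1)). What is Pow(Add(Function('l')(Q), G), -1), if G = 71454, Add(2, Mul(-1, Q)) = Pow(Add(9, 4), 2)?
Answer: Rational(167, 11932837) ≈ 1.3995e-5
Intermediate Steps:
Q = -167 (Q = Add(2, Mul(-1, Pow(Add(9, 4), 2))) = Add(2, Mul(-1, Pow(13, 2))) = Add(2, Mul(-1, 169)) = Add(2, -169) = -167)
Pow(Add(Function('l')(Q), G), -1) = Pow(Add(Mul(-19, Pow(-167, -1)), 71454), -1) = Pow(Add(Mul(-19, Rational(-1, 167)), 71454), -1) = Pow(Add(Rational(19, 167), 71454), -1) = Pow(Rational(11932837, 167), -1) = Rational(167, 11932837)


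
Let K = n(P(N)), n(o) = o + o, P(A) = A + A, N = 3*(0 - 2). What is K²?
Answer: 576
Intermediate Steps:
N = -6 (N = 3*(-2) = -6)
P(A) = 2*A
n(o) = 2*o
K = -24 (K = 2*(2*(-6)) = 2*(-12) = -24)
K² = (-24)² = 576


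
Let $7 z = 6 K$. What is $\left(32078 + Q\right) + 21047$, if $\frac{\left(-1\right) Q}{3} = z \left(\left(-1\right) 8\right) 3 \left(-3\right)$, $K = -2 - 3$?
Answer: $\frac{378355}{7} \approx 54051.0$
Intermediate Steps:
$K = -5$
$z = - \frac{30}{7}$ ($z = \frac{6 \left(-5\right)}{7} = \frac{1}{7} \left(-30\right) = - \frac{30}{7} \approx -4.2857$)
$Q = \frac{6480}{7}$ ($Q = - 3 - \frac{30 \left(\left(-1\right) 8\right)}{7} \cdot 3 \left(-3\right) = - 3 \left(- \frac{30}{7}\right) \left(-8\right) \left(-9\right) = - 3 \cdot \frac{240}{7} \left(-9\right) = \left(-3\right) \left(- \frac{2160}{7}\right) = \frac{6480}{7} \approx 925.71$)
$\left(32078 + Q\right) + 21047 = \left(32078 + \frac{6480}{7}\right) + 21047 = \frac{231026}{7} + 21047 = \frac{378355}{7}$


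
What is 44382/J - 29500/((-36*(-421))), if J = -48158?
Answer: -261664324/91235331 ≈ -2.8680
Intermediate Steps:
44382/J - 29500/((-36*(-421))) = 44382/(-48158) - 29500/((-36*(-421))) = 44382*(-1/48158) - 29500/15156 = -22191/24079 - 29500*1/15156 = -22191/24079 - 7375/3789 = -261664324/91235331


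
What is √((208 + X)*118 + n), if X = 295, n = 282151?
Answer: 3*√37945 ≈ 584.38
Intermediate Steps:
√((208 + X)*118 + n) = √((208 + 295)*118 + 282151) = √(503*118 + 282151) = √(59354 + 282151) = √341505 = 3*√37945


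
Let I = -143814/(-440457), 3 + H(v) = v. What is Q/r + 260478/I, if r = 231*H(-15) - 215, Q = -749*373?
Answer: 83625277134706/104816437 ≈ 7.9783e+5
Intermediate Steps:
H(v) = -3 + v
I = 47938/146819 (I = -143814*(-1/440457) = 47938/146819 ≈ 0.32651)
Q = -279377
r = -4373 (r = 231*(-3 - 15) - 215 = 231*(-18) - 215 = -4158 - 215 = -4373)
Q/r + 260478/I = -279377/(-4373) + 260478/(47938/146819) = -279377*(-1/4373) + 260478*(146819/47938) = 279377/4373 + 19121559741/23969 = 83625277134706/104816437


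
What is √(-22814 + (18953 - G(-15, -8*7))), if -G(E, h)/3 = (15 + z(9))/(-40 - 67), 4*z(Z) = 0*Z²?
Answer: 6*I*√1228039/107 ≈ 62.14*I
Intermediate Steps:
z(Z) = 0 (z(Z) = (0*Z²)/4 = (¼)*0 = 0)
G(E, h) = 45/107 (G(E, h) = -3*(15 + 0)/(-40 - 67) = -45/(-107) = -45*(-1)/107 = -3*(-15/107) = 45/107)
√(-22814 + (18953 - G(-15, -8*7))) = √(-22814 + (18953 - 1*45/107)) = √(-22814 + (18953 - 45/107)) = √(-22814 + 2027926/107) = √(-413172/107) = 6*I*√1228039/107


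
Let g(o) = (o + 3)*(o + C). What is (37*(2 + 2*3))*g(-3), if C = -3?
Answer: 0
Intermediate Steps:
g(o) = (-3 + o)*(3 + o) (g(o) = (o + 3)*(o - 3) = (3 + o)*(-3 + o) = (-3 + o)*(3 + o))
(37*(2 + 2*3))*g(-3) = (37*(2 + 2*3))*(-9 + (-3)**2) = (37*(2 + 6))*(-9 + 9) = (37*8)*0 = 296*0 = 0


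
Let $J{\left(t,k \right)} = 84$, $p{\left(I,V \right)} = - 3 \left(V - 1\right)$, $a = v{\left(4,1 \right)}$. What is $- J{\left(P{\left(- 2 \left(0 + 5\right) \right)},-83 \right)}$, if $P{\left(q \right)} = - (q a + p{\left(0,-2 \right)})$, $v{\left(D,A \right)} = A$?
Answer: $-84$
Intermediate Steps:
$a = 1$
$p{\left(I,V \right)} = 3 - 3 V$ ($p{\left(I,V \right)} = - 3 \left(-1 + V\right) = 3 - 3 V$)
$P{\left(q \right)} = -9 - q$ ($P{\left(q \right)} = - (q 1 + \left(3 - -6\right)) = - (q + \left(3 + 6\right)) = - (q + 9) = - (9 + q) = -9 - q$)
$- J{\left(P{\left(- 2 \left(0 + 5\right) \right)},-83 \right)} = \left(-1\right) 84 = -84$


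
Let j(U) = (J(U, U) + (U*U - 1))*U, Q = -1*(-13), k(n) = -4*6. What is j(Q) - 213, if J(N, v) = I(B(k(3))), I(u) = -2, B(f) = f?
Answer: 1945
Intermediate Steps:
k(n) = -24
Q = 13
J(N, v) = -2
j(U) = U*(-3 + U²) (j(U) = (-2 + (U*U - 1))*U = (-2 + (U² - 1))*U = (-2 + (-1 + U²))*U = (-3 + U²)*U = U*(-3 + U²))
j(Q) - 213 = 13*(-3 + 13²) - 213 = 13*(-3 + 169) - 213 = 13*166 - 213 = 2158 - 213 = 1945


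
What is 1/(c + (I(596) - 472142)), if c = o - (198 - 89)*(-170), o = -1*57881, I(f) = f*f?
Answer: -1/156277 ≈ -6.3989e-6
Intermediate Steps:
I(f) = f**2
o = -57881
c = -39351 (c = -57881 - (198 - 89)*(-170) = -57881 - 109*(-170) = -57881 - 1*(-18530) = -57881 + 18530 = -39351)
1/(c + (I(596) - 472142)) = 1/(-39351 + (596**2 - 472142)) = 1/(-39351 + (355216 - 472142)) = 1/(-39351 - 116926) = 1/(-156277) = -1/156277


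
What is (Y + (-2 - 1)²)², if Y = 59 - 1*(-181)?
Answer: 62001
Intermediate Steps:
Y = 240 (Y = 59 + 181 = 240)
(Y + (-2 - 1)²)² = (240 + (-2 - 1)²)² = (240 + (-3)²)² = (240 + 9)² = 249² = 62001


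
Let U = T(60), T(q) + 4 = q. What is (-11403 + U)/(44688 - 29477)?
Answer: -1621/2173 ≈ -0.74597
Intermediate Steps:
T(q) = -4 + q
U = 56 (U = -4 + 60 = 56)
(-11403 + U)/(44688 - 29477) = (-11403 + 56)/(44688 - 29477) = -11347/15211 = -11347*1/15211 = -1621/2173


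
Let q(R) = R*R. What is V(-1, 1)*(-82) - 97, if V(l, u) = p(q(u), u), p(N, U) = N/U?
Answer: -179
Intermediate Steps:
q(R) = R²
V(l, u) = u (V(l, u) = u²/u = u)
V(-1, 1)*(-82) - 97 = 1*(-82) - 97 = -82 - 97 = -179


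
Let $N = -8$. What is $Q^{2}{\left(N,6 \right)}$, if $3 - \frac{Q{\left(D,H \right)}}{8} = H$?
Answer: $576$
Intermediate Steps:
$Q{\left(D,H \right)} = 24 - 8 H$
$Q^{2}{\left(N,6 \right)} = \left(24 - 48\right)^{2} = \left(-24\right)^{2} = 576$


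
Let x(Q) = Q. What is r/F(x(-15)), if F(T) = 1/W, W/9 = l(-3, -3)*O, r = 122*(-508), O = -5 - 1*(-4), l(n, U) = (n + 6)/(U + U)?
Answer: -278892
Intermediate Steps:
l(n, U) = (6 + n)/(2*U) (l(n, U) = (6 + n)/((2*U)) = (6 + n)*(1/(2*U)) = (6 + n)/(2*U))
O = -1 (O = -5 + 4 = -1)
r = -61976
W = 9/2 (W = 9*(((½)*(6 - 3)/(-3))*(-1)) = 9*(((½)*(-⅓)*3)*(-1)) = 9*(-½*(-1)) = 9*(½) = 9/2 ≈ 4.5000)
F(T) = 2/9 (F(T) = 1/(9/2) = 2/9)
r/F(x(-15)) = -61976/2/9 = -61976*9/2 = -278892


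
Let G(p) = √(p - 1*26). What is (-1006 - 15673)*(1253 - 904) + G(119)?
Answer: -5820971 + √93 ≈ -5.8210e+6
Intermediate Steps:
G(p) = √(-26 + p) (G(p) = √(p - 26) = √(-26 + p))
(-1006 - 15673)*(1253 - 904) + G(119) = (-1006 - 15673)*(1253 - 904) + √(-26 + 119) = -16679*349 + √93 = -5820971 + √93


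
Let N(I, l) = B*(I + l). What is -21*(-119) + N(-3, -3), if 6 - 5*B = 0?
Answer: 12459/5 ≈ 2491.8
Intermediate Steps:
B = 6/5 (B = 6/5 - ⅕*0 = 6/5 + 0 = 6/5 ≈ 1.2000)
N(I, l) = 6*I/5 + 6*l/5 (N(I, l) = 6*(I + l)/5 = 6*I/5 + 6*l/5)
-21*(-119) + N(-3, -3) = -21*(-119) + ((6/5)*(-3) + (6/5)*(-3)) = 2499 + (-18/5 - 18/5) = 2499 - 36/5 = 12459/5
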